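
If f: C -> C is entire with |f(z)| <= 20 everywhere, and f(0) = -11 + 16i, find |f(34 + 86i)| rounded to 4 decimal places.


Step 1: By Liouville's theorem, a bounded entire function is constant.
Step 2: f(z) = f(0) = -11 + 16i for all z.
Step 3: |f(w)| = |-11 + 16i| = sqrt(121 + 256)
Step 4: = 19.4165

19.4165


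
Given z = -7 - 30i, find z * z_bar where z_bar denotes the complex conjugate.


Step 1: conj(z) = -7 + 30i
Step 2: z * conj(z) = (-7)^2 + (-30)^2
Step 3: = 49 + 900 = 949

949


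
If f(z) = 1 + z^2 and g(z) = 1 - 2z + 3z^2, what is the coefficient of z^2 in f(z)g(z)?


Step 1: z^2 term in f*g comes from: (1)*(3z^2) + (0)*(-2z) + (z^2)*(1)
Step 2: = 3 + 0 + 1
Step 3: = 4

4


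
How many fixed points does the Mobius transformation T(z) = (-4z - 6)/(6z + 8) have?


Step 1: Fixed points satisfy T(z) = z
Step 2: 6z^2 + 12z + 6 = 0
Step 3: Discriminant = 12^2 - 4*6*6 = 0
Step 4: Number of fixed points = 1

1


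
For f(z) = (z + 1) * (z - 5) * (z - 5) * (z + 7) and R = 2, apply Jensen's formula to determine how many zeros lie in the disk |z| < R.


Jensen's formula: (1/2pi)*integral log|f(Re^it)|dt = log|f(0)| + sum_{|a_k|<R} log(R/|a_k|)
Step 1: f(0) = 1 * (-5) * (-5) * 7 = 175
Step 2: log|f(0)| = log|-1| + log|5| + log|5| + log|-7| = 5.1648
Step 3: Zeros inside |z| < 2: -1
Step 4: Jensen sum = log(2/1) = 0.6931
Step 5: n(R) = number of terms in the Jensen sum = count of zeros inside |z| < 2 = 1

1


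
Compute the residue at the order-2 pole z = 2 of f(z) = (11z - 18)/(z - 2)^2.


Step 1: Pole of order 2 at z = 2
Step 2: Res = lim d/dz [(z - 2)^2 * f(z)] as z -> 2
Step 3: (z - 2)^2 * f(z) = 11z - 18
Step 4: d/dz[11z - 18] = 11

11


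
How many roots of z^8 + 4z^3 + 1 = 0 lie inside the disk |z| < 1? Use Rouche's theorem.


Step 1: On |z| = 1 the three terms have sizes |z^8| = 1^8 = 1, |4z^3| = 4*1^3 = 4, |1| = 1
Step 2: The dominant term is g(z) = 4z^3; let h(z) = z^8 + 1 so f = g + h
Step 3: On |z| = 1: |g| = 4 and |h| <= 1 + 1 = 2
Step 4: Since 4 > 2, |h| < |g| on |z| = 1, so by Rouche f has the same number of zeros as g inside |z| < 1
Step 5: g(z) = 4z^3 has 3 zeros (at the origin, multiplicity 3) inside |z| < 1. Answer = 3

3


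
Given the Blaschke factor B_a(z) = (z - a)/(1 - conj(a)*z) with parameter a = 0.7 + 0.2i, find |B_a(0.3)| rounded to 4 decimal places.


Step 1: Numerator z0 - a = 0.3 - (0.7 + 0.2i) = -0.4 - 0.2i
Step 2: Denominator 1 - conj(a)*z0 = 1 - (0.7 - 0.2i)*0.3 = 0.79 + 0.06i
Step 3: |z0 - a|^2 = (-0.4)^2 + (-0.2)^2 = 0.2; |1 - conj(a)*z0|^2 = 0.79^2 + 0.06^2 = 0.6277
Step 4: |B_a(0.3)| = sqrt(0.2 / 0.6277) = sqrt(0.318624)
Step 5: = 0.5645

0.5645


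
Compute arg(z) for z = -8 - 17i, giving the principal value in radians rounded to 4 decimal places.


Step 1: z = -8 - 17i
Step 2: arg(z) = atan2(-17, -8)
Step 3: arg(z) = -2.0106

-2.0106


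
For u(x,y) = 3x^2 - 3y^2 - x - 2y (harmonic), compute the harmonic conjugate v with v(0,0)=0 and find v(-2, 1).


Step 1: v_x = -u_y = 6y + 2
Step 2: v_y = u_x = 6x - 1
Step 3: v = 6xy + 2x - y + C
Step 4: v(0,0) = 0 => C = 0
Step 5: v(-2, 1) = -17

-17


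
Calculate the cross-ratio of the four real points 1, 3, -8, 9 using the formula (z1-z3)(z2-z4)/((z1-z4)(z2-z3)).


Step 1: (z1-z3)(z2-z4) = 9 * (-6) = -54
Step 2: (z1-z4)(z2-z3) = (-8) * 11 = -88
Step 3: Cross-ratio = 54/88 = 27/44

27/44


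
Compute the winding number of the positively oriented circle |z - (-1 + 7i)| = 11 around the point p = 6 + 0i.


Step 1: Center c = (-1, 7), radius = 11
Step 2: |p - c|^2 = 7^2 + (-7)^2 = 98
Step 3: r^2 = 121
Step 4: |p-c| < r so winding number = 1

1


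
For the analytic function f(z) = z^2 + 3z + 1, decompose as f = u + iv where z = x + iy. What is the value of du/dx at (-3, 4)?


Step 1: f(z) = (x+iy)^2 + 3(x+iy) + 1
Step 2: u = (x^2 - y^2) + 3x + 1
Step 3: u_x = 2x + 3
Step 4: At (-3, 4): u_x = -6 + 3 = -3

-3


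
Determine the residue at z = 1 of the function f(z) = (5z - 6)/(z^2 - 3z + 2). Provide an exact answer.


Step 1: Q(z) = z^2 - 3z + 2 = (z - 1)(z - 2)
Step 2: Q'(z) = 2z - 3
Step 3: Q'(1) = -1, P(1) = -1
Step 4: Res = P(1)/Q'(1) = -1/(-1) = 1

1


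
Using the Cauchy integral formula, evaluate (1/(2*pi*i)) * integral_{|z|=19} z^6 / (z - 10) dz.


Step 1: f(z) = z^6, a = 10 is inside |z| = 19
Step 2: By Cauchy integral formula: (1/(2pi*i)) * integral = f(a)
Step 3: f(10) = 10^6 = 1000000

1000000


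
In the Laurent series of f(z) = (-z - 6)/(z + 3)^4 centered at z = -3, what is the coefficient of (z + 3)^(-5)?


Step 1: Write the numerator in powers of (z + 3): -z - 6 = -(z + 3) + (-1*(-3) - 6) = -(z + 3) - 3
Step 2: Divide by (z + 3)^4: f(z) = -3(z + 3)^(-4) - (z + 3)^(-3)
Step 3: This finite sum is the Laurent series of f about z = -3.
Step 4: Only the powers -4 and -3 appear, so the coefficient of (z + 3)^(-5) = 0

0


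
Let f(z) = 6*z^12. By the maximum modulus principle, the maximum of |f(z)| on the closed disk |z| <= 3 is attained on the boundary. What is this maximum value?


Step 1: On |z| = 3, |f(z)| = 6 * |z|^12 = 6 * 3^12
Step 2: By maximum modulus principle, maximum is on boundary.
Step 3: Maximum = 6 * 531441 = 3188646

3188646


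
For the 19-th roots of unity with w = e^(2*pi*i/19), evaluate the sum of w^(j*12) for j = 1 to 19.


Step 1: The sum sum_{j=1}^{n} w^(k*j) equals n if n | k, else 0.
Step 2: Here n = 19, k = 12
Step 3: Does n divide k? 19 | 12 -> False
Step 4: Sum = 0

0


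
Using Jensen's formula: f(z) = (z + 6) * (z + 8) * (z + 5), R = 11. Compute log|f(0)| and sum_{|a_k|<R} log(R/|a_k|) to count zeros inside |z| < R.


Jensen's formula: (1/2pi)*integral log|f(Re^it)|dt = log|f(0)| + sum_{|a_k|<R} log(R/|a_k|)
Step 1: f(0) = 6 * 8 * 5 = 240
Step 2: log|f(0)| = log|-6| + log|-8| + log|-5| = 5.4806
Step 3: Zeros inside |z| < 11: -6, -8, -5
Step 4: Jensen sum = log(11/6) + log(11/8) + log(11/5) = 1.713
Step 5: n(R) = number of terms in the Jensen sum = count of zeros inside |z| < 11 = 3

3


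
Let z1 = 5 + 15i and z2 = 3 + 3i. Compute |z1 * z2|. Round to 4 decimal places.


Step 1: |z1| = sqrt(5^2 + 15^2) = sqrt(250)
Step 2: |z2| = sqrt(3^2 + 3^2) = sqrt(18)
Step 3: |z1*z2| = |z1|*|z2| = sqrt(250) * sqrt(18) = sqrt(250 * 18) = sqrt(4500)
Step 4: = 67.082

67.082


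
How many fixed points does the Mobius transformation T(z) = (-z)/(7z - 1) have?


Step 1: Fixed points satisfy T(z) = z
Step 2: 7z^2 = 0
Step 3: Discriminant = 0^2 - 4*7*0 = 0
Step 4: Number of fixed points = 1

1


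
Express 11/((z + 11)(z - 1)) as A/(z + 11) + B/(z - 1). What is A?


Step 1: Multiply both sides by (z + 11) and set z = -11
Step 2: A = 11 / (-11 - 1)
Step 3: A = 11 / (-12)
Step 4: A = -11/12

-11/12


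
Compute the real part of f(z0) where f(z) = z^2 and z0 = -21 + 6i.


Step 1: z0 = -21 + 6i
Step 2: z0^2 = (-21)^2 - 6^2 - 252i
Step 3: real part = 441 - 36 = 405

405


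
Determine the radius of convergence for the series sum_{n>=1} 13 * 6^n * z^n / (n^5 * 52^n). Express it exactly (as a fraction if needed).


Step 1: General term a_n = 13 * 6^n / (n^5 * 52^n)
Step 2: By the root test, |a_n|^(1/n) = 13^(1/n) * 6 / (n^(5/n) * 52) -> 6/52 as n -> infinity (since 13^(1/n) -> 1 and n^(5/n) -> 1)
Step 3: R = 1/lim|a_n|^(1/n) = 52/6 = 26/3

26/3


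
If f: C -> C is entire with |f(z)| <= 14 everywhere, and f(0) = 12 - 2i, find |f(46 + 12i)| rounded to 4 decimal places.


Step 1: By Liouville's theorem, a bounded entire function is constant.
Step 2: f(z) = f(0) = 12 - 2i for all z.
Step 3: |f(w)| = |12 - 2i| = sqrt(144 + 4)
Step 4: = 12.1655

12.1655


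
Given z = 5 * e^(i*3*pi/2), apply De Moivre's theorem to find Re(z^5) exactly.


Step 1: By De Moivre's theorem, z^5 = 5^5 * e^(i*5*3*pi/2) = 3125 * (cos(15*pi/2) + i*sin(15*pi/2))
Step 2: |z|^5 = 5^5 = 3125
Step 3: Reduce the angle mod 2*pi: 15*pi/2 - 6*pi = 3*pi/2
Step 4: cos(3*pi/2) = 0
Step 5: Re(z^5) = 3125 * 0 = 0

0


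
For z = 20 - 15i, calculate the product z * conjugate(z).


Step 1: conj(z) = 20 + 15i
Step 2: z * conj(z) = 20^2 + (-15)^2
Step 3: = 400 + 225 = 625

625


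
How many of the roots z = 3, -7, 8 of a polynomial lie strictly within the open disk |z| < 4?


Step 1: Check each root:
  z = 3: |3| = 3 < 4
  z = -7: |-7| = 7 >= 4
  z = 8: |8| = 8 >= 4
Step 2: Count = 1

1


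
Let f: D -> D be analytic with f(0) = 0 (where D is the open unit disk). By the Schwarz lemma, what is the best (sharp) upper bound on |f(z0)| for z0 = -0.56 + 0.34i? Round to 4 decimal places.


Step 1: Schwarz lemma: if f: D -> D is analytic with f(0) = 0, then |f(z)| <= |z| for all z in D, and this is sharp (f(z) = z).
Step 2: |z0|^2 = (-0.56)^2 + 0.34^2 = 0.4292
Step 3: |z0| = sqrt(0.4292) = 0.655134
Step 4: Best bound = |z0| = 0.6551

0.6551


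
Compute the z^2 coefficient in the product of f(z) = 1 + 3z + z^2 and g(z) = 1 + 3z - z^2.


Step 1: z^2 term in f*g comes from: (1)*(-z^2) + (3z)*(3z) + (z^2)*(1)
Step 2: = -1 + 9 + 1
Step 3: = 9

9


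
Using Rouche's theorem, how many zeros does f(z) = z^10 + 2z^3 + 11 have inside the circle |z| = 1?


Step 1: On |z| = 1 the three terms have sizes |z^10| = 1^10 = 1, |2z^3| = 2*1^3 = 2, |11| = 11
Step 2: The dominant term is g(z) = 11; let h(z) = z^10 + 2z^3 so f = g + h
Step 3: On |z| = 1: |g| = 11 and |h| <= 1 + 2 = 3
Step 4: Since 11 > 3, |h| < |g| on |z| = 1, so by Rouche f has the same number of zeros as g inside |z| < 1
Step 5: g(z) = 11 is a nonzero constant with no zeros inside |z| < 1. Answer = 0

0


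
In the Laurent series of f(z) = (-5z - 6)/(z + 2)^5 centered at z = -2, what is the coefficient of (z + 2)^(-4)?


Step 1: Write the numerator in powers of (z + 2): -5z - 6 = -5(z + 2) + (-5*(-2) - 6) = -5(z + 2) + 4
Step 2: Divide by (z + 2)^5: f(z) = 4(z + 2)^(-5) - 5(z + 2)^(-4)
Step 3: This finite sum is the Laurent series of f about z = -2.
Step 4: Coefficient of (z + 2)^(-4) = coefficient of (z + 2) in the re-centred numerator = -5

-5


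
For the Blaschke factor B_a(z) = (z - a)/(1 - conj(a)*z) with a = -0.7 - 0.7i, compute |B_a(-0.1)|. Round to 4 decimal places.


Step 1: Numerator z0 - a = -0.1 - (-0.7 - 0.7i) = 0.6 + 0.7i
Step 2: Denominator 1 - conj(a)*z0 = 1 - (-0.7 + 0.7i)*(-0.1) = 0.93 + 0.07i
Step 3: |z0 - a|^2 = 0.6^2 + 0.7^2 = 0.85; |1 - conj(a)*z0|^2 = 0.93^2 + 0.07^2 = 0.8698
Step 4: |B_a(-0.1)| = sqrt(0.85 / 0.8698) = sqrt(0.977236)
Step 5: = 0.9886

0.9886


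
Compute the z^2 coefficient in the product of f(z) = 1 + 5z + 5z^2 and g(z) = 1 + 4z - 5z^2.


Step 1: z^2 term in f*g comes from: (1)*(-5z^2) + (5z)*(4z) + (5z^2)*(1)
Step 2: = -5 + 20 + 5
Step 3: = 20

20


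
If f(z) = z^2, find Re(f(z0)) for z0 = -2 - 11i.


Step 1: z0 = -2 - 11i
Step 2: z0^2 = (-2)^2 - (-11)^2 + 44i
Step 3: real part = 4 - 121 = -117

-117


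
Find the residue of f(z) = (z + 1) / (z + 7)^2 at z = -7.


Step 1: Pole of order 2 at z = -7
Step 2: Res = lim d/dz [(z + 7)^2 * f(z)] as z -> -7
Step 3: (z + 7)^2 * f(z) = z + 1
Step 4: d/dz[z + 1] = 1

1


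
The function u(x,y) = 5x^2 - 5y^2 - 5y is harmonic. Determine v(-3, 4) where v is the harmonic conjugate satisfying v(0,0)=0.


Step 1: v_x = -u_y = 10y + 5
Step 2: v_y = u_x = 10x + 0
Step 3: v = 10xy + 5x + C
Step 4: v(0,0) = 0 => C = 0
Step 5: v(-3, 4) = -135

-135


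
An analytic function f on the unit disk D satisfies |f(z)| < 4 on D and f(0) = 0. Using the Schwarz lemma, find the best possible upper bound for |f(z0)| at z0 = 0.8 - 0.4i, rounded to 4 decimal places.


Step 1: g = f/4 maps D -> D with g(0) = 0, so by the Schwarz lemma |g(z)| <= |z|, i.e. |f(z)| <= 4|z|; this is sharp (f(z) = 4z).
Step 2: |z0|^2 = 0.8^2 + (-0.4)^2 = 0.8
Step 3: |z0| = sqrt(0.8) = 0.894427
Step 4: Best bound = 4 * |z0| = 4 * 0.894427 = 3.5777

3.5777


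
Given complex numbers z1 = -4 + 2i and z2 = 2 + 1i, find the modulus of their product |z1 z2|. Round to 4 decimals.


Step 1: |z1| = sqrt((-4)^2 + 2^2) = sqrt(20)
Step 2: |z2| = sqrt(2^2 + 1^2) = sqrt(5)
Step 3: |z1*z2| = |z1|*|z2| = sqrt(20) * sqrt(5) = sqrt(20 * 5) = sqrt(100)
Step 4: = 10.0

10.0


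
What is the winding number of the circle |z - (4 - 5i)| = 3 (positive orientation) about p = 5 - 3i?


Step 1: Center c = (4, -5), radius = 3
Step 2: |p - c|^2 = 1^2 + 2^2 = 5
Step 3: r^2 = 9
Step 4: |p-c| < r so winding number = 1

1


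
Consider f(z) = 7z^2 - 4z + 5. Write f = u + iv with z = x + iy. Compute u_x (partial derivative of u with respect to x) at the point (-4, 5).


Step 1: f(z) = 7(x+iy)^2 - 4(x+iy) + 5
Step 2: u = 7(x^2 - y^2) - 4x + 5
Step 3: u_x = 14x - 4
Step 4: At (-4, 5): u_x = -56 - 4 = -60

-60


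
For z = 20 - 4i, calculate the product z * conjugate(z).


Step 1: conj(z) = 20 + 4i
Step 2: z * conj(z) = 20^2 + (-4)^2
Step 3: = 400 + 16 = 416

416


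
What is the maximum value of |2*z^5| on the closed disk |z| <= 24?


Step 1: On |z| = 24, |f(z)| = 2 * |z|^5 = 2 * 24^5
Step 2: By maximum modulus principle, maximum is on boundary.
Step 3: Maximum = 2 * 7962624 = 15925248

15925248


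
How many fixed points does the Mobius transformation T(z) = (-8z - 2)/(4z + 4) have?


Step 1: Fixed points satisfy T(z) = z
Step 2: 4z^2 + 12z + 2 = 0
Step 3: Discriminant = 12^2 - 4*4*2 = 112
Step 4: Number of fixed points = 2

2


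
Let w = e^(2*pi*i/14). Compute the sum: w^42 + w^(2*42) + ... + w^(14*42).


Step 1: The sum sum_{j=1}^{n} w^(k*j) equals n if n | k, else 0.
Step 2: Here n = 14, k = 42
Step 3: Does n divide k? 14 | 42 -> True
Step 4: Sum = 14

14


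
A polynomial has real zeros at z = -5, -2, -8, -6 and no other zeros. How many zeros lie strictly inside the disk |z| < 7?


Step 1: Check each root:
  z = -5: |-5| = 5 < 7
  z = -2: |-2| = 2 < 7
  z = -8: |-8| = 8 >= 7
  z = -6: |-6| = 6 < 7
Step 2: Count = 3

3


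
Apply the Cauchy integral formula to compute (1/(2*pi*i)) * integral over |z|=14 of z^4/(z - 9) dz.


Step 1: f(z) = z^4, a = 9 is inside |z| = 14
Step 2: By Cauchy integral formula: (1/(2pi*i)) * integral = f(a)
Step 3: f(9) = 9^4 = 6561

6561


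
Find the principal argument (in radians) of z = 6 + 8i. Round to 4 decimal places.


Step 1: z = 6 + 8i
Step 2: arg(z) = atan2(8, 6)
Step 3: arg(z) = 0.9273

0.9273


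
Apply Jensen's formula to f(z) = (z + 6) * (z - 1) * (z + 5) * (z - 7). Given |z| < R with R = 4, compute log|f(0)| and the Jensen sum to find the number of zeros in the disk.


Jensen's formula: (1/2pi)*integral log|f(Re^it)|dt = log|f(0)| + sum_{|a_k|<R} log(R/|a_k|)
Step 1: f(0) = 6 * (-1) * 5 * (-7) = 210
Step 2: log|f(0)| = log|-6| + log|1| + log|-5| + log|7| = 5.3471
Step 3: Zeros inside |z| < 4: 1
Step 4: Jensen sum = log(4/1) = 1.3863
Step 5: n(R) = number of terms in the Jensen sum = count of zeros inside |z| < 4 = 1

1


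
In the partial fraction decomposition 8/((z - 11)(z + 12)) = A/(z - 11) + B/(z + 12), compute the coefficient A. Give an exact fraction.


Step 1: Multiply both sides by (z - 11) and set z = 11
Step 2: A = 8 / (11 + 12)
Step 3: A = 8 / 23
Step 4: A = 8/23

8/23


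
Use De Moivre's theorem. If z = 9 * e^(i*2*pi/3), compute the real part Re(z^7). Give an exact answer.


Step 1: By De Moivre's theorem, z^7 = 9^7 * e^(i*7*2*pi/3) = 4782969 * (cos(14*pi/3) + i*sin(14*pi/3))
Step 2: |z|^7 = 9^7 = 4782969
Step 3: Reduce the angle mod 2*pi: 14*pi/3 - 4*pi = 2*pi/3
Step 4: cos(2*pi/3) = -1/2
Step 5: Re(z^7) = 4782969 * (-1/2) = -4782969/2

-4782969/2


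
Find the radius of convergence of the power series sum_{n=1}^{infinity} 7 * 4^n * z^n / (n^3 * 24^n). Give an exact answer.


Step 1: General term a_n = 7 * 4^n / (n^3 * 24^n)
Step 2: By the root test, |a_n|^(1/n) = 7^(1/n) * 4 / (n^(3/n) * 24) -> 4/24 as n -> infinity (since 7^(1/n) -> 1 and n^(3/n) -> 1)
Step 3: R = 1/lim|a_n|^(1/n) = 24/4 = 6

6


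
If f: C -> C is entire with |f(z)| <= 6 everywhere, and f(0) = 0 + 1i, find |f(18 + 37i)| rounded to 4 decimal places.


Step 1: By Liouville's theorem, a bounded entire function is constant.
Step 2: f(z) = f(0) = 0 + 1i for all z.
Step 3: |f(w)| = |0 + 1i| = sqrt(0 + 1)
Step 4: = 1.0

1.0


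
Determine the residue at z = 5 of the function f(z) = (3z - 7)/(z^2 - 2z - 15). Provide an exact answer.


Step 1: Q(z) = z^2 - 2z - 15 = (z - 5)(z + 3)
Step 2: Q'(z) = 2z - 2
Step 3: Q'(5) = 8, P(5) = 8
Step 4: Res = P(5)/Q'(5) = 8/8 = 1

1


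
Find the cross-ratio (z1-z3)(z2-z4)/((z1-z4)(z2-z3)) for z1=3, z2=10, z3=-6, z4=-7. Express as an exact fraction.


Step 1: (z1-z3)(z2-z4) = 9 * 17 = 153
Step 2: (z1-z4)(z2-z3) = 10 * 16 = 160
Step 3: Cross-ratio = 153/160 = 153/160

153/160


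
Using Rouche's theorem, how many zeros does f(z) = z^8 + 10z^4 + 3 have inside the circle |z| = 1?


Step 1: On |z| = 1 the three terms have sizes |z^8| = 1^8 = 1, |10z^4| = 10*1^4 = 10, |3| = 3
Step 2: The dominant term is g(z) = 10z^4; let h(z) = z^8 + 3 so f = g + h
Step 3: On |z| = 1: |g| = 10 and |h| <= 1 + 3 = 4
Step 4: Since 10 > 4, |h| < |g| on |z| = 1, so by Rouche f has the same number of zeros as g inside |z| < 1
Step 5: g(z) = 10z^4 has 4 zeros (at the origin, multiplicity 4) inside |z| < 1. Answer = 4

4


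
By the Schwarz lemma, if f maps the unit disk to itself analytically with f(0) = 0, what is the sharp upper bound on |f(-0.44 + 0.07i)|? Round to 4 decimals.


Step 1: Schwarz lemma: if f: D -> D is analytic with f(0) = 0, then |f(z)| <= |z| for all z in D, and this is sharp (f(z) = z).
Step 2: |z0|^2 = (-0.44)^2 + 0.07^2 = 0.1985
Step 3: |z0| = sqrt(0.1985) = 0.445533
Step 4: Best bound = |z0| = 0.4455

0.4455


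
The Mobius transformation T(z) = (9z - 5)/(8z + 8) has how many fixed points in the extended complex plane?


Step 1: Fixed points satisfy T(z) = z
Step 2: 8z^2 - z + 5 = 0
Step 3: Discriminant = (-1)^2 - 4*8*5 = -159
Step 4: Number of fixed points = 2

2


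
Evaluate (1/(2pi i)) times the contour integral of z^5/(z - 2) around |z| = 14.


Step 1: f(z) = z^5, a = 2 is inside |z| = 14
Step 2: By Cauchy integral formula: (1/(2pi*i)) * integral = f(a)
Step 3: f(2) = 2^5 = 32

32


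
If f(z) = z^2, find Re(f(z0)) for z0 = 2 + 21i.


Step 1: z0 = 2 + 21i
Step 2: z0^2 = 2^2 - 21^2 + 84i
Step 3: real part = 4 - 441 = -437

-437


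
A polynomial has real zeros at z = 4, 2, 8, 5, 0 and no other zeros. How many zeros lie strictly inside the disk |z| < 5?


Step 1: Check each root:
  z = 4: |4| = 4 < 5
  z = 2: |2| = 2 < 5
  z = 8: |8| = 8 >= 5
  z = 5: |5| = 5 >= 5
  z = 0: |0| = 0 < 5
Step 2: Count = 3

3


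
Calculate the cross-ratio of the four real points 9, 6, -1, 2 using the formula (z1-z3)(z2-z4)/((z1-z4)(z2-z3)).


Step 1: (z1-z3)(z2-z4) = 10 * 4 = 40
Step 2: (z1-z4)(z2-z3) = 7 * 7 = 49
Step 3: Cross-ratio = 40/49 = 40/49

40/49


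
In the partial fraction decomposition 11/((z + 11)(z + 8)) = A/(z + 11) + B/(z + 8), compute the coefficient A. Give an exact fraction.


Step 1: Multiply both sides by (z + 11) and set z = -11
Step 2: A = 11 / (-11 + 8)
Step 3: A = 11 / (-3)
Step 4: A = -11/3

-11/3


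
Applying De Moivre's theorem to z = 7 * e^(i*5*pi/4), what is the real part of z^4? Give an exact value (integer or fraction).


Step 1: By De Moivre's theorem, z^4 = 7^4 * e^(i*4*5*pi/4) = 2401 * (cos(5*pi) + i*sin(5*pi))
Step 2: |z|^4 = 7^4 = 2401
Step 3: Reduce the angle mod 2*pi: 5*pi - 4*pi = pi
Step 4: cos(pi) = -1
Step 5: Re(z^4) = 2401 * (-1) = -2401

-2401


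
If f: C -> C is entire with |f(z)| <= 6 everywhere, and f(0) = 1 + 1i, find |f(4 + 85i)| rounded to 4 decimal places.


Step 1: By Liouville's theorem, a bounded entire function is constant.
Step 2: f(z) = f(0) = 1 + 1i for all z.
Step 3: |f(w)| = |1 + 1i| = sqrt(1 + 1)
Step 4: = 1.4142

1.4142


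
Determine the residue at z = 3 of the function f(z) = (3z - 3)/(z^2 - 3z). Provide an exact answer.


Step 1: Q(z) = z^2 - 3z = (z - 3)(z)
Step 2: Q'(z) = 2z - 3
Step 3: Q'(3) = 3, P(3) = 6
Step 4: Res = P(3)/Q'(3) = 6/3 = 2

2


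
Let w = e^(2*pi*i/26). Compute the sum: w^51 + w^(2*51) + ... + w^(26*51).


Step 1: The sum sum_{j=1}^{n} w^(k*j) equals n if n | k, else 0.
Step 2: Here n = 26, k = 51
Step 3: Does n divide k? 26 | 51 -> False
Step 4: Sum = 0

0


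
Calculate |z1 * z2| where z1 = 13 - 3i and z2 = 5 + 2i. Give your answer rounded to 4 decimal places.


Step 1: |z1| = sqrt(13^2 + (-3)^2) = sqrt(178)
Step 2: |z2| = sqrt(5^2 + 2^2) = sqrt(29)
Step 3: |z1*z2| = |z1|*|z2| = sqrt(178) * sqrt(29) = sqrt(178 * 29) = sqrt(5162)
Step 4: = 71.8471

71.8471


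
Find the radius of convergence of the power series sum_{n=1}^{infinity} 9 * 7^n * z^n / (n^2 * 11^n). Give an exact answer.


Step 1: General term a_n = 9 * 7^n / (n^2 * 11^n)
Step 2: By the root test, |a_n|^(1/n) = 9^(1/n) * 7 / (n^(2/n) * 11) -> 7/11 as n -> infinity (since 9^(1/n) -> 1 and n^(2/n) -> 1)
Step 3: R = 1/lim|a_n|^(1/n) = 11/7

11/7


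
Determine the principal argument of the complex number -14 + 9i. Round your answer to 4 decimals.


Step 1: z = -14 + 9i
Step 2: arg(z) = atan2(9, -14)
Step 3: arg(z) = 2.5703

2.5703


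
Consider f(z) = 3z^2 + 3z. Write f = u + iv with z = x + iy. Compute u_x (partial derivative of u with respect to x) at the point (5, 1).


Step 1: f(z) = 3(x+iy)^2 + 3(x+iy) + 0
Step 2: u = 3(x^2 - y^2) + 3x + 0
Step 3: u_x = 6x + 3
Step 4: At (5, 1): u_x = 30 + 3 = 33

33


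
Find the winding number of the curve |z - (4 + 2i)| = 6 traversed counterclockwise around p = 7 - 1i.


Step 1: Center c = (4, 2), radius = 6
Step 2: |p - c|^2 = 3^2 + (-3)^2 = 18
Step 3: r^2 = 36
Step 4: |p-c| < r so winding number = 1

1


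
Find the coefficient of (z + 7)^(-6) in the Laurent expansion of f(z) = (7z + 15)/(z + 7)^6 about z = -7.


Step 1: Write the numerator in powers of (z + 7): 7z + 15 = 7(z + 7) + (7*(-7) + 15) = 7(z + 7) - 34
Step 2: Divide by (z + 7)^6: f(z) = -34(z + 7)^(-6) + 7(z + 7)^(-5)
Step 3: This finite sum is the Laurent series of f about z = -7.
Step 4: Coefficient of (z + 7)^(-6) = 7*(-7) + 15 = -34

-34


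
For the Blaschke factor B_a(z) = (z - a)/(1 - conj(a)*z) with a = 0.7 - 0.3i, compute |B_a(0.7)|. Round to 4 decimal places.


Step 1: Numerator z0 - a = 0.7 - (0.7 - 0.3i) = 0 + 0.3i
Step 2: Denominator 1 - conj(a)*z0 = 1 - (0.7 + 0.3i)*0.7 = 0.51 - 0.21i
Step 3: |z0 - a|^2 = 0^2 + 0.3^2 = 0.09; |1 - conj(a)*z0|^2 = 0.51^2 + (-0.21)^2 = 0.3042
Step 4: |B_a(0.7)| = sqrt(0.09 / 0.3042) = sqrt(0.295858)
Step 5: = 0.5439

0.5439


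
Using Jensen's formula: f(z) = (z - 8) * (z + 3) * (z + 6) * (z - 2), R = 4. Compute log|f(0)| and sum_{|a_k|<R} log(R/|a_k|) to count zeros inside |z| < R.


Jensen's formula: (1/2pi)*integral log|f(Re^it)|dt = log|f(0)| + sum_{|a_k|<R} log(R/|a_k|)
Step 1: f(0) = (-8) * 3 * 6 * (-2) = 288
Step 2: log|f(0)| = log|8| + log|-3| + log|-6| + log|2| = 5.663
Step 3: Zeros inside |z| < 4: -3, 2
Step 4: Jensen sum = log(4/3) + log(4/2) = 0.9808
Step 5: n(R) = number of terms in the Jensen sum = count of zeros inside |z| < 4 = 2

2


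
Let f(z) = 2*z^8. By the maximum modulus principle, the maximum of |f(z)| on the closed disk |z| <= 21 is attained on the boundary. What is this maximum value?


Step 1: On |z| = 21, |f(z)| = 2 * |z|^8 = 2 * 21^8
Step 2: By maximum modulus principle, maximum is on boundary.
Step 3: Maximum = 2 * 37822859361 = 75645718722

75645718722


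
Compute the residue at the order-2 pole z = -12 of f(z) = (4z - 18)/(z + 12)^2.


Step 1: Pole of order 2 at z = -12
Step 2: Res = lim d/dz [(z + 12)^2 * f(z)] as z -> -12
Step 3: (z + 12)^2 * f(z) = 4z - 18
Step 4: d/dz[4z - 18] = 4

4


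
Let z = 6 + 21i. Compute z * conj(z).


Step 1: conj(z) = 6 - 21i
Step 2: z * conj(z) = 6^2 + 21^2
Step 3: = 36 + 441 = 477

477


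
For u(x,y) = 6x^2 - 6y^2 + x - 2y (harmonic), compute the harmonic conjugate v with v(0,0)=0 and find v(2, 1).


Step 1: v_x = -u_y = 12y + 2
Step 2: v_y = u_x = 12x + 1
Step 3: v = 12xy + 2x + y + C
Step 4: v(0,0) = 0 => C = 0
Step 5: v(2, 1) = 29

29


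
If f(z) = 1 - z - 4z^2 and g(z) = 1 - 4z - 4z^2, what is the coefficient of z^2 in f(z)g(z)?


Step 1: z^2 term in f*g comes from: (1)*(-4z^2) + (-z)*(-4z) + (-4z^2)*(1)
Step 2: = -4 + 4 - 4
Step 3: = -4

-4


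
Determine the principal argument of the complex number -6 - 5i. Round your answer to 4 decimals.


Step 1: z = -6 - 5i
Step 2: arg(z) = atan2(-5, -6)
Step 3: arg(z) = -2.4469

-2.4469


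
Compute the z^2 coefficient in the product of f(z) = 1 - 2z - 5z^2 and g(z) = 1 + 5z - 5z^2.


Step 1: z^2 term in f*g comes from: (1)*(-5z^2) + (-2z)*(5z) + (-5z^2)*(1)
Step 2: = -5 - 10 - 5
Step 3: = -20

-20


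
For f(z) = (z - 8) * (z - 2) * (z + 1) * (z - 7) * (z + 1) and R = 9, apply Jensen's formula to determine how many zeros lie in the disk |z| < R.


Jensen's formula: (1/2pi)*integral log|f(Re^it)|dt = log|f(0)| + sum_{|a_k|<R} log(R/|a_k|)
Step 1: f(0) = (-8) * (-2) * 1 * (-7) * 1 = -112
Step 2: log|f(0)| = log|8| + log|2| + log|-1| + log|7| + log|-1| = 4.7185
Step 3: Zeros inside |z| < 9: 8, 2, -1, 7, -1
Step 4: Jensen sum = log(9/8) + log(9/2) + log(9/1) + log(9/7) + log(9/1) = 6.2676
Step 5: n(R) = number of terms in the Jensen sum = count of zeros inside |z| < 9 = 5

5


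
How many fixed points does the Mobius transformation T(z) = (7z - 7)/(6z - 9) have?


Step 1: Fixed points satisfy T(z) = z
Step 2: 6z^2 - 16z + 7 = 0
Step 3: Discriminant = (-16)^2 - 4*6*7 = 88
Step 4: Number of fixed points = 2

2


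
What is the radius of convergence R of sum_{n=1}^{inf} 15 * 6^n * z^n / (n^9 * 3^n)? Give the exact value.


Step 1: General term a_n = 15 * 6^n / (n^9 * 3^n)
Step 2: By the root test, |a_n|^(1/n) = 15^(1/n) * 6 / (n^(9/n) * 3) -> 6/3 as n -> infinity (since 15^(1/n) -> 1 and n^(9/n) -> 1)
Step 3: R = 1/lim|a_n|^(1/n) = 3/6 = 1/2

1/2


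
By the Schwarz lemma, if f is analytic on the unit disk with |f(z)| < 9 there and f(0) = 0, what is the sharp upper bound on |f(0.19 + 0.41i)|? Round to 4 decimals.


Step 1: g = f/9 maps D -> D with g(0) = 0, so by the Schwarz lemma |g(z)| <= |z|, i.e. |f(z)| <= 9|z|; this is sharp (f(z) = 9z).
Step 2: |z0|^2 = 0.19^2 + 0.41^2 = 0.2042
Step 3: |z0| = sqrt(0.2042) = 0.451885
Step 4: Best bound = 9 * |z0| = 9 * 0.451885 = 4.067

4.067


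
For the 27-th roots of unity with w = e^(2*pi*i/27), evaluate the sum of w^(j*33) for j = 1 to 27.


Step 1: The sum sum_{j=1}^{n} w^(k*j) equals n if n | k, else 0.
Step 2: Here n = 27, k = 33
Step 3: Does n divide k? 27 | 33 -> False
Step 4: Sum = 0

0


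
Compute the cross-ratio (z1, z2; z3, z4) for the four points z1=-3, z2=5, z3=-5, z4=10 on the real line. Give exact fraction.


Step 1: (z1-z3)(z2-z4) = 2 * (-5) = -10
Step 2: (z1-z4)(z2-z3) = (-13) * 10 = -130
Step 3: Cross-ratio = 10/130 = 1/13

1/13


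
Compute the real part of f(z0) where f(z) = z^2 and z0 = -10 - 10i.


Step 1: z0 = -10 - 10i
Step 2: z0^2 = (-10)^2 - (-10)^2 + 200i
Step 3: real part = 100 - 100 = 0

0


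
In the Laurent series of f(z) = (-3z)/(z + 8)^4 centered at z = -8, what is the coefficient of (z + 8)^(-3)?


Step 1: Write the numerator in powers of (z + 8): -3z = -3(z + 8) + (-3*(-8) + 0) = -3(z + 8) + 24
Step 2: Divide by (z + 8)^4: f(z) = 24(z + 8)^(-4) - 3(z + 8)^(-3)
Step 3: This finite sum is the Laurent series of f about z = -8.
Step 4: Coefficient of (z + 8)^(-3) = coefficient of (z + 8) in the re-centred numerator = -3

-3


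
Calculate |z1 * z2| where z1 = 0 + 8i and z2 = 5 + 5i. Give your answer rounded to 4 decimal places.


Step 1: |z1| = sqrt(0^2 + 8^2) = sqrt(64)
Step 2: |z2| = sqrt(5^2 + 5^2) = sqrt(50)
Step 3: |z1*z2| = |z1|*|z2| = sqrt(64) * sqrt(50) = sqrt(64 * 50) = sqrt(3200)
Step 4: = 56.5685

56.5685


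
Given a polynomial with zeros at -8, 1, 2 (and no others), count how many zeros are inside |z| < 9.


Step 1: Check each root:
  z = -8: |-8| = 8 < 9
  z = 1: |1| = 1 < 9
  z = 2: |2| = 2 < 9
Step 2: Count = 3

3


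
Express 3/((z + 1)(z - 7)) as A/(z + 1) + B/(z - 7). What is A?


Step 1: Multiply both sides by (z + 1) and set z = -1
Step 2: A = 3 / (-1 - 7)
Step 3: A = 3 / (-8)
Step 4: A = -3/8

-3/8


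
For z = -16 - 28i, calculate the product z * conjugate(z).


Step 1: conj(z) = -16 + 28i
Step 2: z * conj(z) = (-16)^2 + (-28)^2
Step 3: = 256 + 784 = 1040

1040


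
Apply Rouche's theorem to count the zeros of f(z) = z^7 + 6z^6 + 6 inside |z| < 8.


Step 1: On |z| = 8 the three terms have sizes |z^7| = 8^7 = 2097152, |6z^6| = 6*8^6 = 1572864, |6| = 6
Step 2: The dominant term is g(z) = z^7; let h(z) = 6z^6 + 6 so f = g + h
Step 3: On |z| = 8: |g| = 2097152 and |h| <= 1572864 + 6 = 1572870
Step 4: Since 2097152 > 1572870, |h| < |g| on |z| = 8, so by Rouche f has the same number of zeros as g inside |z| < 8
Step 5: g(z) = z^7 has 7 zeros (all at the origin) inside |z| < 8. Answer = 7

7


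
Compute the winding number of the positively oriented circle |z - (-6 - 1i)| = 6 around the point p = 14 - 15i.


Step 1: Center c = (-6, -1), radius = 6
Step 2: |p - c|^2 = 20^2 + (-14)^2 = 596
Step 3: r^2 = 36
Step 4: |p-c| > r so winding number = 0

0


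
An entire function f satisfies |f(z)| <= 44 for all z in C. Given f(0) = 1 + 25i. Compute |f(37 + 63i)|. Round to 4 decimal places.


Step 1: By Liouville's theorem, a bounded entire function is constant.
Step 2: f(z) = f(0) = 1 + 25i for all z.
Step 3: |f(w)| = |1 + 25i| = sqrt(1 + 625)
Step 4: = 25.02

25.02


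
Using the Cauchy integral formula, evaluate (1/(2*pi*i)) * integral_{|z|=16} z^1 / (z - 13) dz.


Step 1: f(z) = z^1, a = 13 is inside |z| = 16
Step 2: By Cauchy integral formula: (1/(2pi*i)) * integral = f(a)
Step 3: f(13) = 13^1 = 13

13


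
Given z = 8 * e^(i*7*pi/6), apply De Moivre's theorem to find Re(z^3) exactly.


Step 1: By De Moivre's theorem, z^3 = 8^3 * e^(i*3*7*pi/6) = 512 * (cos(7*pi/2) + i*sin(7*pi/2))
Step 2: |z|^3 = 8^3 = 512
Step 3: Reduce the angle mod 2*pi: 7*pi/2 - 2*pi = 3*pi/2
Step 4: cos(3*pi/2) = 0
Step 5: Re(z^3) = 512 * 0 = 0

0


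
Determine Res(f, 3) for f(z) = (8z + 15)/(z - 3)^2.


Step 1: Pole of order 2 at z = 3
Step 2: Res = lim d/dz [(z - 3)^2 * f(z)] as z -> 3
Step 3: (z - 3)^2 * f(z) = 8z + 15
Step 4: d/dz[8z + 15] = 8

8


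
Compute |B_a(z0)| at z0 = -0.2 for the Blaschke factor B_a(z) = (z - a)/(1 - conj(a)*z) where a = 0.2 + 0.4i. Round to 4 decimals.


Step 1: Numerator z0 - a = -0.2 - (0.2 + 0.4i) = -0.4 - 0.4i
Step 2: Denominator 1 - conj(a)*z0 = 1 - (0.2 - 0.4i)*(-0.2) = 1.04 - 0.08i
Step 3: |z0 - a|^2 = (-0.4)^2 + (-0.4)^2 = 0.32; |1 - conj(a)*z0|^2 = 1.04^2 + (-0.08)^2 = 1.088
Step 4: |B_a(-0.2)| = sqrt(0.32 / 1.088) = sqrt(0.294118)
Step 5: = 0.5423

0.5423


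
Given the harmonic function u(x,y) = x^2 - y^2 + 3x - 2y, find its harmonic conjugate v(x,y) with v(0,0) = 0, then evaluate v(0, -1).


Step 1: v_x = -u_y = 2y + 2
Step 2: v_y = u_x = 2x + 3
Step 3: v = 2xy + 2x + 3y + C
Step 4: v(0,0) = 0 => C = 0
Step 5: v(0, -1) = -3

-3


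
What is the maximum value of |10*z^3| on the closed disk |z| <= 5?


Step 1: On |z| = 5, |f(z)| = 10 * |z|^3 = 10 * 5^3
Step 2: By maximum modulus principle, maximum is on boundary.
Step 3: Maximum = 10 * 125 = 1250

1250


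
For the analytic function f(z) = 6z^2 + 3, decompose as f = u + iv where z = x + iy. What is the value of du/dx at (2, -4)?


Step 1: f(z) = 6(x+iy)^2 + 3
Step 2: u = 6(x^2 - y^2) + 3
Step 3: u_x = 12x + 0
Step 4: At (2, -4): u_x = 24 + 0 = 24

24


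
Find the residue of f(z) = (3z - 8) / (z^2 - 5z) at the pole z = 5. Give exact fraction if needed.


Step 1: Q(z) = z^2 - 5z = (z - 5)(z)
Step 2: Q'(z) = 2z - 5
Step 3: Q'(5) = 5, P(5) = 7
Step 4: Res = P(5)/Q'(5) = 7/5 = 7/5

7/5


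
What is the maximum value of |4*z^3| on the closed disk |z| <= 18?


Step 1: On |z| = 18, |f(z)| = 4 * |z|^3 = 4 * 18^3
Step 2: By maximum modulus principle, maximum is on boundary.
Step 3: Maximum = 4 * 5832 = 23328

23328


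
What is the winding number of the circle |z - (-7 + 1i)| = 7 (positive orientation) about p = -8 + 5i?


Step 1: Center c = (-7, 1), radius = 7
Step 2: |p - c|^2 = (-1)^2 + 4^2 = 17
Step 3: r^2 = 49
Step 4: |p-c| < r so winding number = 1

1


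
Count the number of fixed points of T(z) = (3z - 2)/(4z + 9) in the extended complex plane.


Step 1: Fixed points satisfy T(z) = z
Step 2: 4z^2 + 6z + 2 = 0
Step 3: Discriminant = 6^2 - 4*4*2 = 4
Step 4: Number of fixed points = 2

2


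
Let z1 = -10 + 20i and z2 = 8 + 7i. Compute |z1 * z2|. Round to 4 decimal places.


Step 1: |z1| = sqrt((-10)^2 + 20^2) = sqrt(500)
Step 2: |z2| = sqrt(8^2 + 7^2) = sqrt(113)
Step 3: |z1*z2| = |z1|*|z2| = sqrt(500) * sqrt(113) = sqrt(500 * 113) = sqrt(56500)
Step 4: = 237.6973

237.6973


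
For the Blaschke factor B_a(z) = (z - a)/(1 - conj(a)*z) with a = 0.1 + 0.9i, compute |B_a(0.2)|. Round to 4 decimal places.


Step 1: Numerator z0 - a = 0.2 - (0.1 + 0.9i) = 0.1 - 0.9i
Step 2: Denominator 1 - conj(a)*z0 = 1 - (0.1 - 0.9i)*0.2 = 0.98 + 0.18i
Step 3: |z0 - a|^2 = 0.1^2 + (-0.9)^2 = 0.82; |1 - conj(a)*z0|^2 = 0.98^2 + 0.18^2 = 0.9928
Step 4: |B_a(0.2)| = sqrt(0.82 / 0.9928) = sqrt(0.825947)
Step 5: = 0.9088

0.9088


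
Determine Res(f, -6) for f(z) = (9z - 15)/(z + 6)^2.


Step 1: Pole of order 2 at z = -6
Step 2: Res = lim d/dz [(z + 6)^2 * f(z)] as z -> -6
Step 3: (z + 6)^2 * f(z) = 9z - 15
Step 4: d/dz[9z - 15] = 9

9


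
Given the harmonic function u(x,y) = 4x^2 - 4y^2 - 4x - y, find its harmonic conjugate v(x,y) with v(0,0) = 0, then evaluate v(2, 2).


Step 1: v_x = -u_y = 8y + 1
Step 2: v_y = u_x = 8x - 4
Step 3: v = 8xy + x - 4y + C
Step 4: v(0,0) = 0 => C = 0
Step 5: v(2, 2) = 26

26


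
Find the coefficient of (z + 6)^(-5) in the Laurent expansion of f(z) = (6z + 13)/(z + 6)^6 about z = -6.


Step 1: Write the numerator in powers of (z + 6): 6z + 13 = 6(z + 6) + (6*(-6) + 13) = 6(z + 6) - 23
Step 2: Divide by (z + 6)^6: f(z) = -23(z + 6)^(-6) + 6(z + 6)^(-5)
Step 3: This finite sum is the Laurent series of f about z = -6.
Step 4: Coefficient of (z + 6)^(-5) = coefficient of (z + 6) in the re-centred numerator = 6

6


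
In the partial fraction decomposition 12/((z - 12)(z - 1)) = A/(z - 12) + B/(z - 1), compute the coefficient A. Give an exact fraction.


Step 1: Multiply both sides by (z - 12) and set z = 12
Step 2: A = 12 / (12 - 1)
Step 3: A = 12 / 11
Step 4: A = 12/11

12/11


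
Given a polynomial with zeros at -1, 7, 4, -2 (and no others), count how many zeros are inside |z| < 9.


Step 1: Check each root:
  z = -1: |-1| = 1 < 9
  z = 7: |7| = 7 < 9
  z = 4: |4| = 4 < 9
  z = -2: |-2| = 2 < 9
Step 2: Count = 4

4


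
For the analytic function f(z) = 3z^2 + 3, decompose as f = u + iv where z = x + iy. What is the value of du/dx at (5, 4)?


Step 1: f(z) = 3(x+iy)^2 + 3
Step 2: u = 3(x^2 - y^2) + 3
Step 3: u_x = 6x + 0
Step 4: At (5, 4): u_x = 30 + 0 = 30

30


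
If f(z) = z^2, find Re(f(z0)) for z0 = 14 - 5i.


Step 1: z0 = 14 - 5i
Step 2: z0^2 = 14^2 - (-5)^2 - 140i
Step 3: real part = 196 - 25 = 171

171


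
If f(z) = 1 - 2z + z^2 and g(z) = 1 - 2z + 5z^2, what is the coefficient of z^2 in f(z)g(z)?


Step 1: z^2 term in f*g comes from: (1)*(5z^2) + (-2z)*(-2z) + (z^2)*(1)
Step 2: = 5 + 4 + 1
Step 3: = 10

10


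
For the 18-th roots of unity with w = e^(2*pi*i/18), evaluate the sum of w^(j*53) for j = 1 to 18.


Step 1: The sum sum_{j=1}^{n} w^(k*j) equals n if n | k, else 0.
Step 2: Here n = 18, k = 53
Step 3: Does n divide k? 18 | 53 -> False
Step 4: Sum = 0

0


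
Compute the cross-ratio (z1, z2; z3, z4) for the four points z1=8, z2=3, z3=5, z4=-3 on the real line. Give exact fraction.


Step 1: (z1-z3)(z2-z4) = 3 * 6 = 18
Step 2: (z1-z4)(z2-z3) = 11 * (-2) = -22
Step 3: Cross-ratio = -18/22 = -9/11

-9/11


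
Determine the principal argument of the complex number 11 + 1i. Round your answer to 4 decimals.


Step 1: z = 11 + 1i
Step 2: arg(z) = atan2(1, 11)
Step 3: arg(z) = 0.0907

0.0907


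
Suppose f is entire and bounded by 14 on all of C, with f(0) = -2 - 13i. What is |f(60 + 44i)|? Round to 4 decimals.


Step 1: By Liouville's theorem, a bounded entire function is constant.
Step 2: f(z) = f(0) = -2 - 13i for all z.
Step 3: |f(w)| = |-2 - 13i| = sqrt(4 + 169)
Step 4: = 13.1529

13.1529


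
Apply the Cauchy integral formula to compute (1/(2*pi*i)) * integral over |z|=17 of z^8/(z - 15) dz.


Step 1: f(z) = z^8, a = 15 is inside |z| = 17
Step 2: By Cauchy integral formula: (1/(2pi*i)) * integral = f(a)
Step 3: f(15) = 15^8 = 2562890625

2562890625


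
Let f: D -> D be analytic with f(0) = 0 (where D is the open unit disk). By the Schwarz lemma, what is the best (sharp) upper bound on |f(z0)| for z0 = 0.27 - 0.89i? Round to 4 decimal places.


Step 1: Schwarz lemma: if f: D -> D is analytic with f(0) = 0, then |f(z)| <= |z| for all z in D, and this is sharp (f(z) = z).
Step 2: |z0|^2 = 0.27^2 + (-0.89)^2 = 0.865
Step 3: |z0| = sqrt(0.865) = 0.930054
Step 4: Best bound = |z0| = 0.9301

0.9301


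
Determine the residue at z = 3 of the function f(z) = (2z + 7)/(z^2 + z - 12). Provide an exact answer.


Step 1: Q(z) = z^2 + z - 12 = (z - 3)(z + 4)
Step 2: Q'(z) = 2z + 1
Step 3: Q'(3) = 7, P(3) = 13
Step 4: Res = P(3)/Q'(3) = 13/7 = 13/7

13/7


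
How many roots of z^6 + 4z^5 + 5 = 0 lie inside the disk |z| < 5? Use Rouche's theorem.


Step 1: On |z| = 5 the three terms have sizes |z^6| = 5^6 = 15625, |4z^5| = 4*5^5 = 12500, |5| = 5
Step 2: The dominant term is g(z) = z^6; let h(z) = 4z^5 + 5 so f = g + h
Step 3: On |z| = 5: |g| = 15625 and |h| <= 12500 + 5 = 12505
Step 4: Since 15625 > 12505, |h| < |g| on |z| = 5, so by Rouche f has the same number of zeros as g inside |z| < 5
Step 5: g(z) = z^6 has 6 zeros (all at the origin) inside |z| < 5. Answer = 6

6


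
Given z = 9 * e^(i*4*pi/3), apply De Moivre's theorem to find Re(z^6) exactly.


Step 1: By De Moivre's theorem, z^6 = 9^6 * e^(i*6*4*pi/3) = 531441 * (cos(8*pi) + i*sin(8*pi))
Step 2: |z|^6 = 9^6 = 531441
Step 3: Reduce the angle mod 2*pi: 8*pi - 8*pi = 0
Step 4: cos(0) = 1
Step 5: Re(z^6) = 531441 * 1 = 531441

531441


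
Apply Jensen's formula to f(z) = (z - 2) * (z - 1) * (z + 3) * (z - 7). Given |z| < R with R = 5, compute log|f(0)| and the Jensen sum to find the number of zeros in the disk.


Jensen's formula: (1/2pi)*integral log|f(Re^it)|dt = log|f(0)| + sum_{|a_k|<R} log(R/|a_k|)
Step 1: f(0) = (-2) * (-1) * 3 * (-7) = -42
Step 2: log|f(0)| = log|2| + log|1| + log|-3| + log|7| = 3.7377
Step 3: Zeros inside |z| < 5: 2, 1, -3
Step 4: Jensen sum = log(5/2) + log(5/1) + log(5/3) = 3.0366
Step 5: n(R) = number of terms in the Jensen sum = count of zeros inside |z| < 5 = 3

3


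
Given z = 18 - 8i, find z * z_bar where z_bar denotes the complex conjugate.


Step 1: conj(z) = 18 + 8i
Step 2: z * conj(z) = 18^2 + (-8)^2
Step 3: = 324 + 64 = 388

388


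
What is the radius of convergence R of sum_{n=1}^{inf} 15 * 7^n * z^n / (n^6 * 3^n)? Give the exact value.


Step 1: General term a_n = 15 * 7^n / (n^6 * 3^n)
Step 2: By the root test, |a_n|^(1/n) = 15^(1/n) * 7 / (n^(6/n) * 3) -> 7/3 as n -> infinity (since 15^(1/n) -> 1 and n^(6/n) -> 1)
Step 3: R = 1/lim|a_n|^(1/n) = 3/7

3/7


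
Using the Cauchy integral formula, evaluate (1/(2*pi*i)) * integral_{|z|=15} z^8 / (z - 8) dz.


Step 1: f(z) = z^8, a = 8 is inside |z| = 15
Step 2: By Cauchy integral formula: (1/(2pi*i)) * integral = f(a)
Step 3: f(8) = 8^8 = 16777216

16777216


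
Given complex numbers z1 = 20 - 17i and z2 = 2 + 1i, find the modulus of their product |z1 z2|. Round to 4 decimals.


Step 1: |z1| = sqrt(20^2 + (-17)^2) = sqrt(689)
Step 2: |z2| = sqrt(2^2 + 1^2) = sqrt(5)
Step 3: |z1*z2| = |z1|*|z2| = sqrt(689) * sqrt(5) = sqrt(689 * 5) = sqrt(3445)
Step 4: = 58.6941

58.6941


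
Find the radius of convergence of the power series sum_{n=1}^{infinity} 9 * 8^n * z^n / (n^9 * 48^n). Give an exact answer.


Step 1: General term a_n = 9 * 8^n / (n^9 * 48^n)
Step 2: By the root test, |a_n|^(1/n) = 9^(1/n) * 8 / (n^(9/n) * 48) -> 8/48 as n -> infinity (since 9^(1/n) -> 1 and n^(9/n) -> 1)
Step 3: R = 1/lim|a_n|^(1/n) = 48/8 = 6

6
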